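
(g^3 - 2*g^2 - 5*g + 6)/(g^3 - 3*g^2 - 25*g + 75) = (g^2 + g - 2)/(g^2 - 25)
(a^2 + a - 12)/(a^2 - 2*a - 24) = (a - 3)/(a - 6)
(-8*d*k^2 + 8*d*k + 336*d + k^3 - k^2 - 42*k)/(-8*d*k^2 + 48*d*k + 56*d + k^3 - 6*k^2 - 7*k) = (k + 6)/(k + 1)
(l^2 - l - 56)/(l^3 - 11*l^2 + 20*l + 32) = (l + 7)/(l^2 - 3*l - 4)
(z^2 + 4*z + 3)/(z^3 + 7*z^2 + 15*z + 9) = 1/(z + 3)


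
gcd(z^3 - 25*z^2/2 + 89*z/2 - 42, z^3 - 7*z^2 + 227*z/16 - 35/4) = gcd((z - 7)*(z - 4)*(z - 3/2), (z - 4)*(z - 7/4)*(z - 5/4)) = z - 4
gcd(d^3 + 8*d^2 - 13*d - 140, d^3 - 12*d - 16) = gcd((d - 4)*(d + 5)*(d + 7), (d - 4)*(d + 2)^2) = d - 4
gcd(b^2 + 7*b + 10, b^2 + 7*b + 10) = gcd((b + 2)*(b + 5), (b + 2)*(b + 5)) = b^2 + 7*b + 10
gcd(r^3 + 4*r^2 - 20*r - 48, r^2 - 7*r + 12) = r - 4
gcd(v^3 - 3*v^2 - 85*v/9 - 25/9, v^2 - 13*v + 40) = v - 5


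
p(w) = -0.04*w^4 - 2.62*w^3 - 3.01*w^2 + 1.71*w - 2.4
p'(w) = -0.16*w^3 - 7.86*w^2 - 6.02*w + 1.71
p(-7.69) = 858.03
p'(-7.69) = -344.04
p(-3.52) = 62.41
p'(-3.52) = -67.51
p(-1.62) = -2.21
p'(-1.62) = -8.49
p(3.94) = -212.27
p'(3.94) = -153.81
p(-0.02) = -2.44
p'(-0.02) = 1.83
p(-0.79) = -4.35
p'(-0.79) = 1.64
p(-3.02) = 33.82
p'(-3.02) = -47.39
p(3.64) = -169.44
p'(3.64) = -132.06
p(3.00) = -98.34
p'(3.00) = -91.41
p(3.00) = -98.34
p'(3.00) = -91.41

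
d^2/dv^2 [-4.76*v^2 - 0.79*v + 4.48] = -9.52000000000000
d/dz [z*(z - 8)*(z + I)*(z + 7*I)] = 4*z^3 + z^2*(-24 + 24*I) + z*(-14 - 128*I) + 56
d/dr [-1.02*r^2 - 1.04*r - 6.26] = -2.04*r - 1.04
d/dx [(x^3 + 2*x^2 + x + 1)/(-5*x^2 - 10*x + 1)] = (-5*x^4 - 20*x^3 - 12*x^2 + 14*x + 11)/(25*x^4 + 100*x^3 + 90*x^2 - 20*x + 1)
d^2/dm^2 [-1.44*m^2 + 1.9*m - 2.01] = -2.88000000000000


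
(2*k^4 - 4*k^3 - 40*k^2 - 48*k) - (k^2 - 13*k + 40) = 2*k^4 - 4*k^3 - 41*k^2 - 35*k - 40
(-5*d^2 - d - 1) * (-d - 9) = 5*d^3 + 46*d^2 + 10*d + 9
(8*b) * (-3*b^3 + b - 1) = -24*b^4 + 8*b^2 - 8*b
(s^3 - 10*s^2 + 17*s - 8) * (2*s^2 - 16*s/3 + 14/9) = 2*s^5 - 76*s^4/3 + 800*s^3/9 - 1100*s^2/9 + 622*s/9 - 112/9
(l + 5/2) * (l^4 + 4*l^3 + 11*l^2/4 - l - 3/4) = l^5 + 13*l^4/2 + 51*l^3/4 + 47*l^2/8 - 13*l/4 - 15/8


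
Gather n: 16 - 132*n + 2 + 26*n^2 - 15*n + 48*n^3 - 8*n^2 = 48*n^3 + 18*n^2 - 147*n + 18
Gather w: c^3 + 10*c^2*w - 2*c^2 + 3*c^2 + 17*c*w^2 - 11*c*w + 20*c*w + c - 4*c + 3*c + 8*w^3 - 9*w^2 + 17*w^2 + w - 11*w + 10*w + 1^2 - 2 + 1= c^3 + c^2 + 8*w^3 + w^2*(17*c + 8) + w*(10*c^2 + 9*c)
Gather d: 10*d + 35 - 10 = 10*d + 25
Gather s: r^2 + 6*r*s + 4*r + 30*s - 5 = r^2 + 4*r + s*(6*r + 30) - 5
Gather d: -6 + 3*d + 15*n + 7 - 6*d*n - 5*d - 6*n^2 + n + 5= d*(-6*n - 2) - 6*n^2 + 16*n + 6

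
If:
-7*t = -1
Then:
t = 1/7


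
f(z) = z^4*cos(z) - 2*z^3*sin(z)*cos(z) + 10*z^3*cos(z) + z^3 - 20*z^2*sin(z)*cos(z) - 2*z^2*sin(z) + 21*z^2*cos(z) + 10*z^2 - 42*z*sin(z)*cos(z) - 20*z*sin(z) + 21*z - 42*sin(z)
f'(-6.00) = -23.72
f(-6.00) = -93.68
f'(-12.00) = -5672.26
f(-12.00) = 5368.89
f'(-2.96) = -38.96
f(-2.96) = -1.64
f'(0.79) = -32.75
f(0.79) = -28.98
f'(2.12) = -55.87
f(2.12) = -2.06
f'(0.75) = -35.71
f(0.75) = -27.60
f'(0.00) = -21.00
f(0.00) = 0.00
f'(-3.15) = -57.59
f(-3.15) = 7.59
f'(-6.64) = -118.50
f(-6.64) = -40.65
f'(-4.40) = 57.40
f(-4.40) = 53.97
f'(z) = -z^4*sin(z) + 2*z^3*sin(z)^2 - 10*z^3*sin(z) - 2*z^3*cos(z)^2 + 4*z^3*cos(z) + 20*z^2*sin(z)^2 - 6*z^2*sin(z)*cos(z) - 21*z^2*sin(z) - 20*z^2*cos(z)^2 + 28*z^2*cos(z) + 3*z^2 + 42*z*sin(z)^2 - 40*z*sin(z)*cos(z) - 4*z*sin(z) - 42*z*cos(z)^2 + 22*z*cos(z) + 20*z - 42*sin(z)*cos(z) - 20*sin(z) - 42*cos(z) + 21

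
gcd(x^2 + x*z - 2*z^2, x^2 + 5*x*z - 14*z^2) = 1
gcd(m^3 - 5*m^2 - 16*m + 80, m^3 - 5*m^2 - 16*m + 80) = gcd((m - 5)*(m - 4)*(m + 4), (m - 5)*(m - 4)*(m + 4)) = m^3 - 5*m^2 - 16*m + 80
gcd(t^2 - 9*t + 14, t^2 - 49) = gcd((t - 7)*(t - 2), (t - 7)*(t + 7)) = t - 7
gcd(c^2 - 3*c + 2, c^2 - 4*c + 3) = c - 1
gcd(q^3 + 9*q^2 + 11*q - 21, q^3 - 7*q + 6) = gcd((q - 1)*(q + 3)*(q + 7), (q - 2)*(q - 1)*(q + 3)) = q^2 + 2*q - 3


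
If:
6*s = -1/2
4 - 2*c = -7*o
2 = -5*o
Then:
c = 3/5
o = -2/5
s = -1/12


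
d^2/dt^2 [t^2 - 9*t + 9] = 2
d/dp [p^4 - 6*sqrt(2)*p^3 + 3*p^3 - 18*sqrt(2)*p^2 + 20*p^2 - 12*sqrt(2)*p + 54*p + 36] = 4*p^3 - 18*sqrt(2)*p^2 + 9*p^2 - 36*sqrt(2)*p + 40*p - 12*sqrt(2) + 54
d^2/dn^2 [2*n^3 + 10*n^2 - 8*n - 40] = 12*n + 20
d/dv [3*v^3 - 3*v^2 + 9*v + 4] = 9*v^2 - 6*v + 9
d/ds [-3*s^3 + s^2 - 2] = s*(2 - 9*s)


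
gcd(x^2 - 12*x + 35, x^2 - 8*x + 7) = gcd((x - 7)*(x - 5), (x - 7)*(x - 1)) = x - 7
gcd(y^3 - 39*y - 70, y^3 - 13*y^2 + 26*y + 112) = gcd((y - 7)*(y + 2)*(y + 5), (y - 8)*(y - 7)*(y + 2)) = y^2 - 5*y - 14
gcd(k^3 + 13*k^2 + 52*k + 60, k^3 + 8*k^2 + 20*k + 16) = k + 2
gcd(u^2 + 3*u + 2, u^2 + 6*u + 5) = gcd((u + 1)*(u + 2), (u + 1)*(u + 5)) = u + 1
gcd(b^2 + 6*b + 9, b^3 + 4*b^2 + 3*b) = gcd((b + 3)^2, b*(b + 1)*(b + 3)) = b + 3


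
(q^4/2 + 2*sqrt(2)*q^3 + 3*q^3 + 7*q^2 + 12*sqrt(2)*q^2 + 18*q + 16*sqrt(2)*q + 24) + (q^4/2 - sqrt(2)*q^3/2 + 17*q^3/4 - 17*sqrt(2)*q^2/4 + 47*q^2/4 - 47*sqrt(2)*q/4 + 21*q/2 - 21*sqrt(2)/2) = q^4 + 3*sqrt(2)*q^3/2 + 29*q^3/4 + 31*sqrt(2)*q^2/4 + 75*q^2/4 + 17*sqrt(2)*q/4 + 57*q/2 - 21*sqrt(2)/2 + 24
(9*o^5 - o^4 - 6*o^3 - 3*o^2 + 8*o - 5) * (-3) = -27*o^5 + 3*o^4 + 18*o^3 + 9*o^2 - 24*o + 15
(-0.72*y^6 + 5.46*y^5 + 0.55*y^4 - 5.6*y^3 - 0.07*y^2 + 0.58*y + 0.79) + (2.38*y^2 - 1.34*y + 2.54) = -0.72*y^6 + 5.46*y^5 + 0.55*y^4 - 5.6*y^3 + 2.31*y^2 - 0.76*y + 3.33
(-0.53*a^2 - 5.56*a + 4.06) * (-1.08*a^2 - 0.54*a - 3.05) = 0.5724*a^4 + 6.291*a^3 + 0.2341*a^2 + 14.7656*a - 12.383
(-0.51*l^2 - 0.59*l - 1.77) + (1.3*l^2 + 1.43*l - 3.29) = 0.79*l^2 + 0.84*l - 5.06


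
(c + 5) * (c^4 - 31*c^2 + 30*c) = c^5 + 5*c^4 - 31*c^3 - 125*c^2 + 150*c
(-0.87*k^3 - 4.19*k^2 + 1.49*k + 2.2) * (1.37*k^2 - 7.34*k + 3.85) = -1.1919*k^5 + 0.645499999999998*k^4 + 29.4464*k^3 - 24.0541*k^2 - 10.4115*k + 8.47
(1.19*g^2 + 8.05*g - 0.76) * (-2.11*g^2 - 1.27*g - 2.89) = -2.5109*g^4 - 18.4968*g^3 - 12.059*g^2 - 22.2993*g + 2.1964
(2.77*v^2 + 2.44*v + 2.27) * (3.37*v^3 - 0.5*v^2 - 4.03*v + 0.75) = 9.3349*v^5 + 6.8378*v^4 - 4.7332*v^3 - 8.8907*v^2 - 7.3181*v + 1.7025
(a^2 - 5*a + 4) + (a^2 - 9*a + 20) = 2*a^2 - 14*a + 24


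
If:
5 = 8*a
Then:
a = 5/8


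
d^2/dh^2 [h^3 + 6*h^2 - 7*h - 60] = 6*h + 12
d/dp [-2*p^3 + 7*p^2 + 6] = 2*p*(7 - 3*p)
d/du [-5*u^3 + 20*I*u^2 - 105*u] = -15*u^2 + 40*I*u - 105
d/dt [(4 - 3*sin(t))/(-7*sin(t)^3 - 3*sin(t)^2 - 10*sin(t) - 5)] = (-42*sin(t)^3 + 75*sin(t)^2 + 24*sin(t) + 55)*cos(t)/(7*sin(t)^3 + 3*sin(t)^2 + 10*sin(t) + 5)^2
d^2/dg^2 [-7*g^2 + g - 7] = -14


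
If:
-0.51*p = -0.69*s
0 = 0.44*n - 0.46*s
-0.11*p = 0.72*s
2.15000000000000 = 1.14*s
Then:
No Solution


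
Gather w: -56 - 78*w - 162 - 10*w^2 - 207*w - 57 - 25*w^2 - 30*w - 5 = -35*w^2 - 315*w - 280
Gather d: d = d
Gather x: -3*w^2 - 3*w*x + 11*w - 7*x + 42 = -3*w^2 + 11*w + x*(-3*w - 7) + 42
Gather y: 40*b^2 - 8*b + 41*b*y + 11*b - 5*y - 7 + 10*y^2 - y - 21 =40*b^2 + 3*b + 10*y^2 + y*(41*b - 6) - 28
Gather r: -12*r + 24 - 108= -12*r - 84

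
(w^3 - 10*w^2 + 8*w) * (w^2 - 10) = w^5 - 10*w^4 - 2*w^3 + 100*w^2 - 80*w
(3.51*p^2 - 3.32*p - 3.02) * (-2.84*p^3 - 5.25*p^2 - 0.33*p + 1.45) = -9.9684*p^5 - 8.9987*p^4 + 24.8485*p^3 + 22.0401*p^2 - 3.8174*p - 4.379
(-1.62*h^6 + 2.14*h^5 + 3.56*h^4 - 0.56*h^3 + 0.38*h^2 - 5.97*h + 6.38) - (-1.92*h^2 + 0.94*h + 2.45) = -1.62*h^6 + 2.14*h^5 + 3.56*h^4 - 0.56*h^3 + 2.3*h^2 - 6.91*h + 3.93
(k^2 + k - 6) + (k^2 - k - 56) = 2*k^2 - 62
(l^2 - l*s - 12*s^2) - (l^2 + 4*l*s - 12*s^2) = -5*l*s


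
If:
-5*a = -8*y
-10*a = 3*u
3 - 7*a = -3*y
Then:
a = 24/41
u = -80/41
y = 15/41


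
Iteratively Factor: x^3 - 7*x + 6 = (x + 3)*(x^2 - 3*x + 2) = (x - 1)*(x + 3)*(x - 2)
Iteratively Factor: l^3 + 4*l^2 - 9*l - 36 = (l - 3)*(l^2 + 7*l + 12) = (l - 3)*(l + 4)*(l + 3)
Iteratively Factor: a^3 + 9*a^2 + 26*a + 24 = (a + 2)*(a^2 + 7*a + 12) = (a + 2)*(a + 3)*(a + 4)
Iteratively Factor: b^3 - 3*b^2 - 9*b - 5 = (b + 1)*(b^2 - 4*b - 5) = (b + 1)^2*(b - 5)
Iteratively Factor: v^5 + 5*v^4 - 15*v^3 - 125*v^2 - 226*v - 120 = (v + 1)*(v^4 + 4*v^3 - 19*v^2 - 106*v - 120) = (v - 5)*(v + 1)*(v^3 + 9*v^2 + 26*v + 24) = (v - 5)*(v + 1)*(v + 3)*(v^2 + 6*v + 8) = (v - 5)*(v + 1)*(v + 2)*(v + 3)*(v + 4)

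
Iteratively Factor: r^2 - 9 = (r - 3)*(r + 3)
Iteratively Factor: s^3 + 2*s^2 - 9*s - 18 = (s + 3)*(s^2 - s - 6) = (s + 2)*(s + 3)*(s - 3)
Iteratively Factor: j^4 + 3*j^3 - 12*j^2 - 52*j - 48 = (j + 2)*(j^3 + j^2 - 14*j - 24) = (j - 4)*(j + 2)*(j^2 + 5*j + 6) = (j - 4)*(j + 2)*(j + 3)*(j + 2)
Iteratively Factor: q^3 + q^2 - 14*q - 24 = (q + 2)*(q^2 - q - 12) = (q + 2)*(q + 3)*(q - 4)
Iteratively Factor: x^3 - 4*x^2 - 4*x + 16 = (x + 2)*(x^2 - 6*x + 8) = (x - 2)*(x + 2)*(x - 4)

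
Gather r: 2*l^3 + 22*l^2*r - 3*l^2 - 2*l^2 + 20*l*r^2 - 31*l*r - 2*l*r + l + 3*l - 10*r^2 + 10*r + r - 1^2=2*l^3 - 5*l^2 + 4*l + r^2*(20*l - 10) + r*(22*l^2 - 33*l + 11) - 1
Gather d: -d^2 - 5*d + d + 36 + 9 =-d^2 - 4*d + 45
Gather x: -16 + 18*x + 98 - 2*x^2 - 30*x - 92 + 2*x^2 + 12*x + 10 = 0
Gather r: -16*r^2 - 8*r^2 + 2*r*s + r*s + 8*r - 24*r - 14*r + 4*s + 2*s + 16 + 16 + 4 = -24*r^2 + r*(3*s - 30) + 6*s + 36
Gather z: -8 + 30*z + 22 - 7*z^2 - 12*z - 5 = -7*z^2 + 18*z + 9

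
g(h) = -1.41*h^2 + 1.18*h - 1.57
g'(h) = 1.18 - 2.82*h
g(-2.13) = -10.48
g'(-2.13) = 7.19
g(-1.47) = -6.35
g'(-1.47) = 5.33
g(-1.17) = -4.88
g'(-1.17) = 4.48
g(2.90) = -10.01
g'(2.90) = -7.00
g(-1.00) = -4.16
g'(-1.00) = 4.00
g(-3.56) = -23.64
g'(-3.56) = 11.22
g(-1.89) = -8.84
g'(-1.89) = 6.51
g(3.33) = -13.28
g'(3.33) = -8.21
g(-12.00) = -218.77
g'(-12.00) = 35.02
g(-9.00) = -126.40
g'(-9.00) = 26.56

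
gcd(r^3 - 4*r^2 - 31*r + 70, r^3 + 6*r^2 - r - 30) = r^2 + 3*r - 10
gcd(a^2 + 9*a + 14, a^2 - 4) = a + 2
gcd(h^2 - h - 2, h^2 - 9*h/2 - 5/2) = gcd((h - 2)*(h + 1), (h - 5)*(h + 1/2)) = 1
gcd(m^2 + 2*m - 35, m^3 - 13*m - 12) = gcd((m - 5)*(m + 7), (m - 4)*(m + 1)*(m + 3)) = 1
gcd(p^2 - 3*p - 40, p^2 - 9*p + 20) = 1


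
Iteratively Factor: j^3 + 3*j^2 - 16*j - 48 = (j + 3)*(j^2 - 16) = (j + 3)*(j + 4)*(j - 4)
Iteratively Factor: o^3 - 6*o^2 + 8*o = (o)*(o^2 - 6*o + 8) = o*(o - 4)*(o - 2)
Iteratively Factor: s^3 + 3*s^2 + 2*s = (s)*(s^2 + 3*s + 2) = s*(s + 1)*(s + 2)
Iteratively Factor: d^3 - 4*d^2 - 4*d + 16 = (d + 2)*(d^2 - 6*d + 8) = (d - 2)*(d + 2)*(d - 4)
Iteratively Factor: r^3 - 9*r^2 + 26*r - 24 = (r - 4)*(r^2 - 5*r + 6) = (r - 4)*(r - 3)*(r - 2)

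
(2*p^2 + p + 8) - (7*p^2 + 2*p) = -5*p^2 - p + 8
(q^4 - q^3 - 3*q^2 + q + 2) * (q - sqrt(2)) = q^5 - sqrt(2)*q^4 - q^4 - 3*q^3 + sqrt(2)*q^3 + q^2 + 3*sqrt(2)*q^2 - sqrt(2)*q + 2*q - 2*sqrt(2)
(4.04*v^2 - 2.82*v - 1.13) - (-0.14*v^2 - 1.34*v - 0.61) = 4.18*v^2 - 1.48*v - 0.52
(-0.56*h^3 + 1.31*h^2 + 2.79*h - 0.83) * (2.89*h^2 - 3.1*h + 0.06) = -1.6184*h^5 + 5.5219*h^4 + 3.9685*h^3 - 10.9691*h^2 + 2.7404*h - 0.0498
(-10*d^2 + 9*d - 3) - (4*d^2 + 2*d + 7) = -14*d^2 + 7*d - 10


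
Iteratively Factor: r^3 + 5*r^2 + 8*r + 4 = (r + 2)*(r^2 + 3*r + 2) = (r + 2)^2*(r + 1)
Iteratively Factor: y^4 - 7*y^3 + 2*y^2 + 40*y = (y - 4)*(y^3 - 3*y^2 - 10*y) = (y - 5)*(y - 4)*(y^2 + 2*y) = (y - 5)*(y - 4)*(y + 2)*(y)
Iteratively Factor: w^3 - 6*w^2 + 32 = (w + 2)*(w^2 - 8*w + 16) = (w - 4)*(w + 2)*(w - 4)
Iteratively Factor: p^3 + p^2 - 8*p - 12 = (p - 3)*(p^2 + 4*p + 4) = (p - 3)*(p + 2)*(p + 2)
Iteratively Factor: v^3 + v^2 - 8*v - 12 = (v - 3)*(v^2 + 4*v + 4) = (v - 3)*(v + 2)*(v + 2)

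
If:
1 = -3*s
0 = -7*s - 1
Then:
No Solution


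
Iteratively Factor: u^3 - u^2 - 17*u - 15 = (u + 1)*(u^2 - 2*u - 15) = (u - 5)*(u + 1)*(u + 3)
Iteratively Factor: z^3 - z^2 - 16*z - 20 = (z + 2)*(z^2 - 3*z - 10) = (z - 5)*(z + 2)*(z + 2)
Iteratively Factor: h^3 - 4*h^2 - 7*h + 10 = (h - 1)*(h^2 - 3*h - 10) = (h - 1)*(h + 2)*(h - 5)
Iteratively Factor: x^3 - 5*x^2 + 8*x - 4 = (x - 2)*(x^2 - 3*x + 2) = (x - 2)^2*(x - 1)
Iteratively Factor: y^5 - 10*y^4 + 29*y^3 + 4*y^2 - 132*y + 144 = (y - 3)*(y^4 - 7*y^3 + 8*y^2 + 28*y - 48) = (y - 4)*(y - 3)*(y^3 - 3*y^2 - 4*y + 12) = (y - 4)*(y - 3)*(y - 2)*(y^2 - y - 6) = (y - 4)*(y - 3)*(y - 2)*(y + 2)*(y - 3)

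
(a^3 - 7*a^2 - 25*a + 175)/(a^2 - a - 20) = (a^2 - 2*a - 35)/(a + 4)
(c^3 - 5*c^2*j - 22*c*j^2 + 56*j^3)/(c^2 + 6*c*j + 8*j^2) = (c^2 - 9*c*j + 14*j^2)/(c + 2*j)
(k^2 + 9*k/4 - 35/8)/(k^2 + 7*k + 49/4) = (4*k - 5)/(2*(2*k + 7))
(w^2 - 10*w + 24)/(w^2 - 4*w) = (w - 6)/w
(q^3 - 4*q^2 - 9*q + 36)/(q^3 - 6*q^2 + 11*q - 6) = (q^2 - q - 12)/(q^2 - 3*q + 2)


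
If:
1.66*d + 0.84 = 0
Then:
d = -0.51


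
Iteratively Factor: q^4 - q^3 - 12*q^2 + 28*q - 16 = (q - 2)*(q^3 + q^2 - 10*q + 8) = (q - 2)^2*(q^2 + 3*q - 4) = (q - 2)^2*(q + 4)*(q - 1)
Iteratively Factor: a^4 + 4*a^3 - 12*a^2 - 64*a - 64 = (a + 4)*(a^3 - 12*a - 16) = (a + 2)*(a + 4)*(a^2 - 2*a - 8) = (a + 2)^2*(a + 4)*(a - 4)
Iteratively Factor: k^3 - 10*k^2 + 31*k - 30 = (k - 3)*(k^2 - 7*k + 10) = (k - 3)*(k - 2)*(k - 5)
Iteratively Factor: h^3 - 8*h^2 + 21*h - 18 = (h - 3)*(h^2 - 5*h + 6) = (h - 3)*(h - 2)*(h - 3)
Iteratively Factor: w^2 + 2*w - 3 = (w + 3)*(w - 1)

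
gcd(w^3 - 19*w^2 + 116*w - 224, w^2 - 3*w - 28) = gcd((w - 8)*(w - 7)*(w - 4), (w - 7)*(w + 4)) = w - 7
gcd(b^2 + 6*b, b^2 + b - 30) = b + 6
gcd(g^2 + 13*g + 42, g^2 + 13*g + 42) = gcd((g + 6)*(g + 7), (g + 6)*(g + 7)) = g^2 + 13*g + 42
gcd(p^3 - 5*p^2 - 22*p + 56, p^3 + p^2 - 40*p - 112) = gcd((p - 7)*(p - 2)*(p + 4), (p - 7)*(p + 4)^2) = p^2 - 3*p - 28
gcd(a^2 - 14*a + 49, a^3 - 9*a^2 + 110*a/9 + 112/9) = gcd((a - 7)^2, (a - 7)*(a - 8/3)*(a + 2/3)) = a - 7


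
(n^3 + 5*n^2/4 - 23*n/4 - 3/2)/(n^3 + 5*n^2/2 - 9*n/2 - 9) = (4*n + 1)/(2*(2*n + 3))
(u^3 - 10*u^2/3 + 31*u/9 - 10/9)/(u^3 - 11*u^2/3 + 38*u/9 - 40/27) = 3*(u - 1)/(3*u - 4)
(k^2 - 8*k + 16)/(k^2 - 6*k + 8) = (k - 4)/(k - 2)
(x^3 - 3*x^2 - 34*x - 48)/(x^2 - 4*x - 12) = (x^2 - 5*x - 24)/(x - 6)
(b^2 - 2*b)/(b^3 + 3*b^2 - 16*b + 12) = b/(b^2 + 5*b - 6)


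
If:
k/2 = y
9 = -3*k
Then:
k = -3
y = -3/2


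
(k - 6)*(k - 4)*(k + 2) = k^3 - 8*k^2 + 4*k + 48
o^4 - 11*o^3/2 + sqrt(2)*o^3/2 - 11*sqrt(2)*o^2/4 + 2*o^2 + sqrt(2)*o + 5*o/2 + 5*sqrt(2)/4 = (o - 5)*(o - 1)*(o + 1/2)*(o + sqrt(2)/2)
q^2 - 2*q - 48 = (q - 8)*(q + 6)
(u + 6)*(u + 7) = u^2 + 13*u + 42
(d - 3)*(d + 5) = d^2 + 2*d - 15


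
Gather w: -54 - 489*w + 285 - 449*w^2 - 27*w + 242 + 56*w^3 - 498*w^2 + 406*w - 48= 56*w^3 - 947*w^2 - 110*w + 425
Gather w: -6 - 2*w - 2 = -2*w - 8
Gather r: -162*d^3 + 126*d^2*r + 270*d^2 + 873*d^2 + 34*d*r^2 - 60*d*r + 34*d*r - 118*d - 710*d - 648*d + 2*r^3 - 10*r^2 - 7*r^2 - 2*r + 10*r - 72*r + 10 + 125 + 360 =-162*d^3 + 1143*d^2 - 1476*d + 2*r^3 + r^2*(34*d - 17) + r*(126*d^2 - 26*d - 64) + 495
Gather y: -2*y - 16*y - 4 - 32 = -18*y - 36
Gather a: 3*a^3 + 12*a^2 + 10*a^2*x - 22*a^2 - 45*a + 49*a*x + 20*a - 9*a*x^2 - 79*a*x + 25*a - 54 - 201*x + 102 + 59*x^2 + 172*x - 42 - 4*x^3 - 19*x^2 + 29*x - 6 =3*a^3 + a^2*(10*x - 10) + a*(-9*x^2 - 30*x) - 4*x^3 + 40*x^2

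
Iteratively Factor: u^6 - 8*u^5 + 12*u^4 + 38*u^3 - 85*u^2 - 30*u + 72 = (u - 4)*(u^5 - 4*u^4 - 4*u^3 + 22*u^2 + 3*u - 18) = (u - 4)*(u - 1)*(u^4 - 3*u^3 - 7*u^2 + 15*u + 18) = (u - 4)*(u - 3)*(u - 1)*(u^3 - 7*u - 6) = (u - 4)*(u - 3)*(u - 1)*(u + 1)*(u^2 - u - 6) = (u - 4)*(u - 3)*(u - 1)*(u + 1)*(u + 2)*(u - 3)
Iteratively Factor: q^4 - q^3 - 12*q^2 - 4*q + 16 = (q + 2)*(q^3 - 3*q^2 - 6*q + 8) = (q - 4)*(q + 2)*(q^2 + q - 2) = (q - 4)*(q + 2)^2*(q - 1)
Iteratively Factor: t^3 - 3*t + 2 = (t - 1)*(t^2 + t - 2) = (t - 1)*(t + 2)*(t - 1)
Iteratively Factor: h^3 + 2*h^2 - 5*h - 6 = (h + 1)*(h^2 + h - 6) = (h + 1)*(h + 3)*(h - 2)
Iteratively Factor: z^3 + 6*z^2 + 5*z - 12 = (z - 1)*(z^2 + 7*z + 12) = (z - 1)*(z + 3)*(z + 4)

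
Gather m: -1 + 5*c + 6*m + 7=5*c + 6*m + 6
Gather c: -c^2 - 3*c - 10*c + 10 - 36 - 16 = -c^2 - 13*c - 42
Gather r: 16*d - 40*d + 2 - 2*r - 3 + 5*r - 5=-24*d + 3*r - 6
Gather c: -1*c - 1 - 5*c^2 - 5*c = -5*c^2 - 6*c - 1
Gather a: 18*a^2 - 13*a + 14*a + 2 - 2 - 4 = 18*a^2 + a - 4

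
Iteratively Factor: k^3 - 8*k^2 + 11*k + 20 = (k - 4)*(k^2 - 4*k - 5) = (k - 5)*(k - 4)*(k + 1)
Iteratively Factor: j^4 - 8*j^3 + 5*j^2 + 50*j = (j)*(j^3 - 8*j^2 + 5*j + 50) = j*(j - 5)*(j^2 - 3*j - 10) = j*(j - 5)*(j + 2)*(j - 5)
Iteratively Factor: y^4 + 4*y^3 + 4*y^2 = (y + 2)*(y^3 + 2*y^2) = y*(y + 2)*(y^2 + 2*y) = y*(y + 2)^2*(y)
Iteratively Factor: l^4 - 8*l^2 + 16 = (l + 2)*(l^3 - 2*l^2 - 4*l + 8) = (l - 2)*(l + 2)*(l^2 - 4) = (l - 2)^2*(l + 2)*(l + 2)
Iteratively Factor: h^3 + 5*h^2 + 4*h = (h)*(h^2 + 5*h + 4) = h*(h + 1)*(h + 4)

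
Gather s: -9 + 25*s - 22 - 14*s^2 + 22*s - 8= -14*s^2 + 47*s - 39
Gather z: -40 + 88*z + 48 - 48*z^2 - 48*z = -48*z^2 + 40*z + 8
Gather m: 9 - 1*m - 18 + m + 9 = 0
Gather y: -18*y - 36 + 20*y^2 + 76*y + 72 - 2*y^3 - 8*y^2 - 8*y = -2*y^3 + 12*y^2 + 50*y + 36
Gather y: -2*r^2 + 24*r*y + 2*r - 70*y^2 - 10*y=-2*r^2 + 2*r - 70*y^2 + y*(24*r - 10)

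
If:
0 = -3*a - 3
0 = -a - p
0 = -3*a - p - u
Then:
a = -1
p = 1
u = 2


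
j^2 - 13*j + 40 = (j - 8)*(j - 5)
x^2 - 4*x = x*(x - 4)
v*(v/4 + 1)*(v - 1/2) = v^3/4 + 7*v^2/8 - v/2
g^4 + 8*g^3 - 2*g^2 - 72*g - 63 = (g - 3)*(g + 1)*(g + 3)*(g + 7)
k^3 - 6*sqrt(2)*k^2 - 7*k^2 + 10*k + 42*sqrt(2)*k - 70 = (k - 7)*(k - 5*sqrt(2))*(k - sqrt(2))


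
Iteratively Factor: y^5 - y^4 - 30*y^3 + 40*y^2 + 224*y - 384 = (y - 3)*(y^4 + 2*y^3 - 24*y^2 - 32*y + 128) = (y - 3)*(y - 2)*(y^3 + 4*y^2 - 16*y - 64) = (y - 4)*(y - 3)*(y - 2)*(y^2 + 8*y + 16) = (y - 4)*(y - 3)*(y - 2)*(y + 4)*(y + 4)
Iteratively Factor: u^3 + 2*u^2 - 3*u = (u - 1)*(u^2 + 3*u) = u*(u - 1)*(u + 3)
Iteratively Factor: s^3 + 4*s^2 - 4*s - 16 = (s - 2)*(s^2 + 6*s + 8) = (s - 2)*(s + 4)*(s + 2)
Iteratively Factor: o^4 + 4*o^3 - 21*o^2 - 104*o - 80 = (o + 4)*(o^3 - 21*o - 20) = (o + 1)*(o + 4)*(o^2 - o - 20) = (o + 1)*(o + 4)^2*(o - 5)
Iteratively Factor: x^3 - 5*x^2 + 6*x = (x)*(x^2 - 5*x + 6) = x*(x - 2)*(x - 3)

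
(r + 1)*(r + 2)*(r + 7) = r^3 + 10*r^2 + 23*r + 14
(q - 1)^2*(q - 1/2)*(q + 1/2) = q^4 - 2*q^3 + 3*q^2/4 + q/2 - 1/4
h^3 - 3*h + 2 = (h - 1)^2*(h + 2)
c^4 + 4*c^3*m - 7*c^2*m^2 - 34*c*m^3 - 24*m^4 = (c - 3*m)*(c + m)*(c + 2*m)*(c + 4*m)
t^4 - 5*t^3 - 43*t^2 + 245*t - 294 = (t - 7)*(t - 3)*(t - 2)*(t + 7)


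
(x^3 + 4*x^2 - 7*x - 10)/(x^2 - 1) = (x^2 + 3*x - 10)/(x - 1)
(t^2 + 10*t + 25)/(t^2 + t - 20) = (t + 5)/(t - 4)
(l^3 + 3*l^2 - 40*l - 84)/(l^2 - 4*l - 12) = l + 7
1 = 1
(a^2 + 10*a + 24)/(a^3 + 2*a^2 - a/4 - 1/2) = 4*(a^2 + 10*a + 24)/(4*a^3 + 8*a^2 - a - 2)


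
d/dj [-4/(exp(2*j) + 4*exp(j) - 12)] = 8*(exp(j) + 2)*exp(j)/(exp(2*j) + 4*exp(j) - 12)^2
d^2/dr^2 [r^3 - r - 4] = 6*r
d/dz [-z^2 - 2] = -2*z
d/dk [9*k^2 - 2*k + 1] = 18*k - 2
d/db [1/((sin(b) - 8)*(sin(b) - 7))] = (15 - 2*sin(b))*cos(b)/((sin(b) - 8)^2*(sin(b) - 7)^2)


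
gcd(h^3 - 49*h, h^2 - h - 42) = h - 7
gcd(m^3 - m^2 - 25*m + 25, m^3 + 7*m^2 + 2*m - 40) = m + 5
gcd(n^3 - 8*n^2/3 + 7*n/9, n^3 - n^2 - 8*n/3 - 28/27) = n - 7/3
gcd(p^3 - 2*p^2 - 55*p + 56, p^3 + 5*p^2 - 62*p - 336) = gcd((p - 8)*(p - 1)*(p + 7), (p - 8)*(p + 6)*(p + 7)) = p^2 - p - 56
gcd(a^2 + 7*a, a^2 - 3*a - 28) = 1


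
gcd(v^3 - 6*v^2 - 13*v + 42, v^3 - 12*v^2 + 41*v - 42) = v^2 - 9*v + 14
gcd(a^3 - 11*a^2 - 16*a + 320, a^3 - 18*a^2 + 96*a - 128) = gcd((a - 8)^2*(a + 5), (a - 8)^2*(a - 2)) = a^2 - 16*a + 64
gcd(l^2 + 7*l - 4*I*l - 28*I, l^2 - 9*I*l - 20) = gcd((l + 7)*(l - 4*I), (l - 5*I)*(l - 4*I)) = l - 4*I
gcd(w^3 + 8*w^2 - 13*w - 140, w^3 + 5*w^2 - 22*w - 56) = w^2 + 3*w - 28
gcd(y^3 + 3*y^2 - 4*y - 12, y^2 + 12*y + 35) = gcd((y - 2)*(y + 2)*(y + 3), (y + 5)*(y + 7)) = 1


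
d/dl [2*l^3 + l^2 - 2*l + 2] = 6*l^2 + 2*l - 2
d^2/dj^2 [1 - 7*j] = 0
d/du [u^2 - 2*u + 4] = 2*u - 2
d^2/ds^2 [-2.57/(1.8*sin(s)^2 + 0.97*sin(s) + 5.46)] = (33.3072*sin(s)^4 + 13.46166*sin(s)^3 - 148.574527*sin(s)^2 - 40.534554*sin(s) + 45.679694)/(1.8*sin(s)^2 + 0.97*sin(s) + 5.46)^3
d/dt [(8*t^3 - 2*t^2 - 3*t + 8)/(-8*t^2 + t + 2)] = 2*(-32*t^4 + 8*t^3 + 11*t^2 + 60*t - 7)/(64*t^4 - 16*t^3 - 31*t^2 + 4*t + 4)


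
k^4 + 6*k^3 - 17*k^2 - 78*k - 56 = (k - 4)*(k + 1)*(k + 2)*(k + 7)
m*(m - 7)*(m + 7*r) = m^3 + 7*m^2*r - 7*m^2 - 49*m*r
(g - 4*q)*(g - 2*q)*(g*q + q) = g^3*q - 6*g^2*q^2 + g^2*q + 8*g*q^3 - 6*g*q^2 + 8*q^3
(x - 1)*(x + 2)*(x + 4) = x^3 + 5*x^2 + 2*x - 8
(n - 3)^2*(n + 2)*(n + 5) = n^4 + n^3 - 23*n^2 + 3*n + 90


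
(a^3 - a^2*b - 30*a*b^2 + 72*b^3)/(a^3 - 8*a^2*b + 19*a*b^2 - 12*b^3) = (a + 6*b)/(a - b)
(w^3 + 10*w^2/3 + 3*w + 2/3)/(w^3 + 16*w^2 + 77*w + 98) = (3*w^2 + 4*w + 1)/(3*(w^2 + 14*w + 49))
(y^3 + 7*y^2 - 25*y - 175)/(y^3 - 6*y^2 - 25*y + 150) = (y + 7)/(y - 6)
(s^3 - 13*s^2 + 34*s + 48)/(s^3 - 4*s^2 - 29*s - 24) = (s - 6)/(s + 3)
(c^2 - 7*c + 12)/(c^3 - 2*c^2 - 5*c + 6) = (c - 4)/(c^2 + c - 2)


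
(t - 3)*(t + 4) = t^2 + t - 12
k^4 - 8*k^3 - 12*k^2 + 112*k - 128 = (k - 8)*(k - 2)^2*(k + 4)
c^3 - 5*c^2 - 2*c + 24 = (c - 4)*(c - 3)*(c + 2)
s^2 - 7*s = s*(s - 7)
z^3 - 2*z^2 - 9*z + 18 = (z - 3)*(z - 2)*(z + 3)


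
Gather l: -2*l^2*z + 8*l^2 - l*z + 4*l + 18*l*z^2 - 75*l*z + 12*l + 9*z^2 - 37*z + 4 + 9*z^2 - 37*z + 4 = l^2*(8 - 2*z) + l*(18*z^2 - 76*z + 16) + 18*z^2 - 74*z + 8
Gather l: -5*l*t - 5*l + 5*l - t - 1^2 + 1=-5*l*t - t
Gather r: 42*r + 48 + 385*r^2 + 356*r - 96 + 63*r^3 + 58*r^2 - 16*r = 63*r^3 + 443*r^2 + 382*r - 48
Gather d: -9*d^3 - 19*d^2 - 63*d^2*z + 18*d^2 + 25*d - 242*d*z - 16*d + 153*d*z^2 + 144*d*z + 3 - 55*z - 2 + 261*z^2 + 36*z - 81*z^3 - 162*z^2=-9*d^3 + d^2*(-63*z - 1) + d*(153*z^2 - 98*z + 9) - 81*z^3 + 99*z^2 - 19*z + 1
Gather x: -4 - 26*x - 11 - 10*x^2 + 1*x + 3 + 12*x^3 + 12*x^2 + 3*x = 12*x^3 + 2*x^2 - 22*x - 12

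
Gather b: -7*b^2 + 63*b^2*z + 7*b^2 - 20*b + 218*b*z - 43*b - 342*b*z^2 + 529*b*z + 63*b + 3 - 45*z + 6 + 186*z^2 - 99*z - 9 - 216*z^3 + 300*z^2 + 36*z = 63*b^2*z + b*(-342*z^2 + 747*z) - 216*z^3 + 486*z^2 - 108*z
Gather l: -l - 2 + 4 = 2 - l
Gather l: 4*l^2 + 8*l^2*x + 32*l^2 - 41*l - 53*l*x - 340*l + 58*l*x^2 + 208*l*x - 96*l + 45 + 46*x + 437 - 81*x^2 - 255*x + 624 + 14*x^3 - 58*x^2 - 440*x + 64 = l^2*(8*x + 36) + l*(58*x^2 + 155*x - 477) + 14*x^3 - 139*x^2 - 649*x + 1170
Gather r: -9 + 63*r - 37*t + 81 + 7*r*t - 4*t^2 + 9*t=r*(7*t + 63) - 4*t^2 - 28*t + 72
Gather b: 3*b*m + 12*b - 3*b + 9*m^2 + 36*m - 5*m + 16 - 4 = b*(3*m + 9) + 9*m^2 + 31*m + 12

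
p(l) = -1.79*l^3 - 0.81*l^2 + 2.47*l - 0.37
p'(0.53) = 0.10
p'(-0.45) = 2.11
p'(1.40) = -10.32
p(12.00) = -3180.49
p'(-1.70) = -10.30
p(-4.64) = 149.55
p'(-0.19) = 2.58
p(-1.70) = 1.88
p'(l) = -5.37*l^2 - 1.62*l + 2.47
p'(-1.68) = -9.96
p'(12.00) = -790.25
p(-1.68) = 1.68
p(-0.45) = -1.48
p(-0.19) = -0.86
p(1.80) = -8.99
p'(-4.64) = -105.63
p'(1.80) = -17.84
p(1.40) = -3.41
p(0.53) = 0.45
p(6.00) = -401.35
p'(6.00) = -200.57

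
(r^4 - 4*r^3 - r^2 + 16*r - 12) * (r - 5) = r^5 - 9*r^4 + 19*r^3 + 21*r^2 - 92*r + 60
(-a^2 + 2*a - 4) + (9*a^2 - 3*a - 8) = 8*a^2 - a - 12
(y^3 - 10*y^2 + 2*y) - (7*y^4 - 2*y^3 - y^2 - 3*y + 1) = -7*y^4 + 3*y^3 - 9*y^2 + 5*y - 1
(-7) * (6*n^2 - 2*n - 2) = -42*n^2 + 14*n + 14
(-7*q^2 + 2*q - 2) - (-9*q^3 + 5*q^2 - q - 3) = 9*q^3 - 12*q^2 + 3*q + 1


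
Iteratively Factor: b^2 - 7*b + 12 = (b - 3)*(b - 4)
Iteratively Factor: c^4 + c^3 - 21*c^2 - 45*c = (c - 5)*(c^3 + 6*c^2 + 9*c) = (c - 5)*(c + 3)*(c^2 + 3*c) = (c - 5)*(c + 3)^2*(c)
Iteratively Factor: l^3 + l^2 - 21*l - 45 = (l + 3)*(l^2 - 2*l - 15) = (l - 5)*(l + 3)*(l + 3)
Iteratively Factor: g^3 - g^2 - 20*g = (g)*(g^2 - g - 20) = g*(g - 5)*(g + 4)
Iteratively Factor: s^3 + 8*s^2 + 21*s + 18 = (s + 3)*(s^2 + 5*s + 6) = (s + 3)^2*(s + 2)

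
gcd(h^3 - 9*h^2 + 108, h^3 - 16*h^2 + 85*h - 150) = h - 6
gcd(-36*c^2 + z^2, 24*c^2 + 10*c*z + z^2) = 6*c + z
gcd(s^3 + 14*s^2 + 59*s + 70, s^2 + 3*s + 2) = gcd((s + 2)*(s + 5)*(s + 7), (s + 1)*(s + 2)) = s + 2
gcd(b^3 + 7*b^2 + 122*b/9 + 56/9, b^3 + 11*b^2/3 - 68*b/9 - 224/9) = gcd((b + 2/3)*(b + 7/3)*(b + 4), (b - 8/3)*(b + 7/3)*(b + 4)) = b^2 + 19*b/3 + 28/3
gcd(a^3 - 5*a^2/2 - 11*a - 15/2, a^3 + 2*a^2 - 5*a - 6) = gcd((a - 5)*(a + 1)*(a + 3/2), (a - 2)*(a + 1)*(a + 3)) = a + 1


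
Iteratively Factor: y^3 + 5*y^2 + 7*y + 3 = (y + 3)*(y^2 + 2*y + 1) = (y + 1)*(y + 3)*(y + 1)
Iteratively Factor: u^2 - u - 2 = (u - 2)*(u + 1)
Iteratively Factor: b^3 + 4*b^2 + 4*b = (b)*(b^2 + 4*b + 4) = b*(b + 2)*(b + 2)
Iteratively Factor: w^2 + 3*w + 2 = (w + 1)*(w + 2)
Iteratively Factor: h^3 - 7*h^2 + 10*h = (h - 2)*(h^2 - 5*h) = h*(h - 2)*(h - 5)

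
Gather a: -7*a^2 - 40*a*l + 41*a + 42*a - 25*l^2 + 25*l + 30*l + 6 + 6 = -7*a^2 + a*(83 - 40*l) - 25*l^2 + 55*l + 12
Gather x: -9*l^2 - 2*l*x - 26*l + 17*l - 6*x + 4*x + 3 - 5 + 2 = -9*l^2 - 9*l + x*(-2*l - 2)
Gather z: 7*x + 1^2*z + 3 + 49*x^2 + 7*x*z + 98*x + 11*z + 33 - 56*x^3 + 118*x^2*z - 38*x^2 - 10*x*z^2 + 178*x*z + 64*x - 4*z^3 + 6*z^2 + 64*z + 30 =-56*x^3 + 11*x^2 + 169*x - 4*z^3 + z^2*(6 - 10*x) + z*(118*x^2 + 185*x + 76) + 66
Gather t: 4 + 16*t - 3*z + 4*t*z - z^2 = t*(4*z + 16) - z^2 - 3*z + 4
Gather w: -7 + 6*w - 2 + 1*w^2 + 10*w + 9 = w^2 + 16*w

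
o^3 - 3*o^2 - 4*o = o*(o - 4)*(o + 1)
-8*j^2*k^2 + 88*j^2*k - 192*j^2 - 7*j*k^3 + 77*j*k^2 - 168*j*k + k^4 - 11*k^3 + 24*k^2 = (-8*j + k)*(j + k)*(k - 8)*(k - 3)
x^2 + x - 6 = (x - 2)*(x + 3)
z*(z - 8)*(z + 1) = z^3 - 7*z^2 - 8*z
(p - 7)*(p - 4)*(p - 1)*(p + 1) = p^4 - 11*p^3 + 27*p^2 + 11*p - 28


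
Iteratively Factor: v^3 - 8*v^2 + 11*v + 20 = (v - 5)*(v^2 - 3*v - 4) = (v - 5)*(v - 4)*(v + 1)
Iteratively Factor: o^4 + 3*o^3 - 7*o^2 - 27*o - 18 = (o - 3)*(o^3 + 6*o^2 + 11*o + 6) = (o - 3)*(o + 2)*(o^2 + 4*o + 3) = (o - 3)*(o + 1)*(o + 2)*(o + 3)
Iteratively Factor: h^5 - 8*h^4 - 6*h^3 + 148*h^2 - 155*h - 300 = (h - 5)*(h^4 - 3*h^3 - 21*h^2 + 43*h + 60) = (h - 5)*(h + 1)*(h^3 - 4*h^2 - 17*h + 60) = (h - 5)^2*(h + 1)*(h^2 + h - 12) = (h - 5)^2*(h + 1)*(h + 4)*(h - 3)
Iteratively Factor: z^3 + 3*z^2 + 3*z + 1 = (z + 1)*(z^2 + 2*z + 1) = (z + 1)^2*(z + 1)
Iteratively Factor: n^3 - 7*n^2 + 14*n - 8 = (n - 4)*(n^2 - 3*n + 2) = (n - 4)*(n - 1)*(n - 2)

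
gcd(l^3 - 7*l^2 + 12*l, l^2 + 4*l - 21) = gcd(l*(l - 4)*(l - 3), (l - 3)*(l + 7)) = l - 3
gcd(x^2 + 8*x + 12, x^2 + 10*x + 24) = x + 6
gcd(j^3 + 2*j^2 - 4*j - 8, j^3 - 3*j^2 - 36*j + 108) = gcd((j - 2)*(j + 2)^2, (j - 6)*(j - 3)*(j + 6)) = 1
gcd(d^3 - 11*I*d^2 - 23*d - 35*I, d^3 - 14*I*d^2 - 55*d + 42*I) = d - 7*I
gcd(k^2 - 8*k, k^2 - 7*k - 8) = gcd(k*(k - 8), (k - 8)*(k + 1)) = k - 8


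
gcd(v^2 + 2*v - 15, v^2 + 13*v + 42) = 1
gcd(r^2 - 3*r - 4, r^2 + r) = r + 1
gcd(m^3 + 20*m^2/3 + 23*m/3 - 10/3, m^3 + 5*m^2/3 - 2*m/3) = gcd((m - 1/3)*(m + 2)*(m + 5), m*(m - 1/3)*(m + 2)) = m^2 + 5*m/3 - 2/3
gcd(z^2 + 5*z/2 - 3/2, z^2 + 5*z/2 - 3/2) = z^2 + 5*z/2 - 3/2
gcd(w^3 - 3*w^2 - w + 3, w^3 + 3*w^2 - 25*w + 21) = w^2 - 4*w + 3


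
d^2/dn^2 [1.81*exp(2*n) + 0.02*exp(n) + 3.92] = (7.24*exp(n) + 0.02)*exp(n)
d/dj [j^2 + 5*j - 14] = 2*j + 5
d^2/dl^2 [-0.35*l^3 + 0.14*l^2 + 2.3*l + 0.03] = 0.28 - 2.1*l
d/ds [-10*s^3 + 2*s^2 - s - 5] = -30*s^2 + 4*s - 1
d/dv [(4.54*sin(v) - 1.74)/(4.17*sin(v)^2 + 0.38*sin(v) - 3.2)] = (-18.9318*sin(v)^2 + 14.5116*sin(v) - 13.8668)*cos(v)/(17.3889*sin(v)^4 + 3.1692*sin(v)^3 - 26.5436*sin(v)^2 - 2.432*sin(v) + 10.24)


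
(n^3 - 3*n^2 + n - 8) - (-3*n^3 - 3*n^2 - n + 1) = 4*n^3 + 2*n - 9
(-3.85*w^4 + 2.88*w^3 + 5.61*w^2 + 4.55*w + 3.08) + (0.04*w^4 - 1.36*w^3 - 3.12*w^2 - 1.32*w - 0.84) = -3.81*w^4 + 1.52*w^3 + 2.49*w^2 + 3.23*w + 2.24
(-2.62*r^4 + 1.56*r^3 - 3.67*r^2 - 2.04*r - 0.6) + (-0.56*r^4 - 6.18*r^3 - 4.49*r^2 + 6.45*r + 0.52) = -3.18*r^4 - 4.62*r^3 - 8.16*r^2 + 4.41*r - 0.08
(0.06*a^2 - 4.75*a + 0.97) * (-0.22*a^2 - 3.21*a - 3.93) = -0.0132*a^4 + 0.8524*a^3 + 14.7983*a^2 + 15.5538*a - 3.8121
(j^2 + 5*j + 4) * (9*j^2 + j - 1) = 9*j^4 + 46*j^3 + 40*j^2 - j - 4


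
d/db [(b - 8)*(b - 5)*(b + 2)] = 3*b^2 - 22*b + 14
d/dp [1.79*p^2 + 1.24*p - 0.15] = 3.58*p + 1.24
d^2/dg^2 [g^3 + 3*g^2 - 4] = 6*g + 6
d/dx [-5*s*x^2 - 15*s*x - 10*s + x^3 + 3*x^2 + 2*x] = -10*s*x - 15*s + 3*x^2 + 6*x + 2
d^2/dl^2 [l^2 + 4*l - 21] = 2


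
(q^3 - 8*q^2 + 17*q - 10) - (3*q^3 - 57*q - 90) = -2*q^3 - 8*q^2 + 74*q + 80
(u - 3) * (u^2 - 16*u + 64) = u^3 - 19*u^2 + 112*u - 192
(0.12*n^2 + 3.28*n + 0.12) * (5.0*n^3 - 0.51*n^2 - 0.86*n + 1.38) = 0.6*n^5 + 16.3388*n^4 - 1.176*n^3 - 2.7164*n^2 + 4.4232*n + 0.1656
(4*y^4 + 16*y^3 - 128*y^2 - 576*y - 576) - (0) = 4*y^4 + 16*y^3 - 128*y^2 - 576*y - 576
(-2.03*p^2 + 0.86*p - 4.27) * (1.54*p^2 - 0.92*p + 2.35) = -3.1262*p^4 + 3.192*p^3 - 12.1375*p^2 + 5.9494*p - 10.0345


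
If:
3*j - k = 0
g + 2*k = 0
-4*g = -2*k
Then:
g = 0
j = 0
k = 0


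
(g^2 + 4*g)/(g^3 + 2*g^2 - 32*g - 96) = g/(g^2 - 2*g - 24)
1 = 1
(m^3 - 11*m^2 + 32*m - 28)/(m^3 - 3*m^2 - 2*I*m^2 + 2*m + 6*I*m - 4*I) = (m^2 - 9*m + 14)/(m^2 - m*(1 + 2*I) + 2*I)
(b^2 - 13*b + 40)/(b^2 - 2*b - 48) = (b - 5)/(b + 6)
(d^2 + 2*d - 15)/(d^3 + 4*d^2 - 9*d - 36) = (d + 5)/(d^2 + 7*d + 12)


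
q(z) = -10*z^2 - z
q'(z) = -20*z - 1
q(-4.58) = -205.18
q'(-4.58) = 90.60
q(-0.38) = -1.06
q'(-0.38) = 6.60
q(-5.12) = -257.02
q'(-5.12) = 101.40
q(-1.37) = -17.40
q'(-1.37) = 26.40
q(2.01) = -42.41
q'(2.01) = -41.20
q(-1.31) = -15.85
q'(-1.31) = 25.20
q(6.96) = -491.38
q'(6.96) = -140.20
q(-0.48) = -1.82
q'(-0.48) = 8.60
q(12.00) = -1452.00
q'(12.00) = -241.00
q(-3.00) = -87.00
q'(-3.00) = 59.00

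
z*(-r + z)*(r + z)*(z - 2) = -r^2*z^2 + 2*r^2*z + z^4 - 2*z^3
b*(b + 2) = b^2 + 2*b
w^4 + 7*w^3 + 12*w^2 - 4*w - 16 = (w - 1)*(w + 2)^2*(w + 4)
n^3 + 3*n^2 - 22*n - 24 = (n - 4)*(n + 1)*(n + 6)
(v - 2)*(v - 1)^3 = v^4 - 5*v^3 + 9*v^2 - 7*v + 2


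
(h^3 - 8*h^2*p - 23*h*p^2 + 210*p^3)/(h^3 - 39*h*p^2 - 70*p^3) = (h - 6*p)/(h + 2*p)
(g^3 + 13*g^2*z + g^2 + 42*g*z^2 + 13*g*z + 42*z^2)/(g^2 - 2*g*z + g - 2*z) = (-g^2 - 13*g*z - 42*z^2)/(-g + 2*z)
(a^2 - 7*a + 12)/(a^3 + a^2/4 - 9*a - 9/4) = 4*(a - 4)/(4*a^2 + 13*a + 3)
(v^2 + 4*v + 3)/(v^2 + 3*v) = (v + 1)/v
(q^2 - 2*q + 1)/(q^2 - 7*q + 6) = (q - 1)/(q - 6)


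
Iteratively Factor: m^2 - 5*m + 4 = (m - 4)*(m - 1)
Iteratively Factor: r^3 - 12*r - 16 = (r + 2)*(r^2 - 2*r - 8) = (r + 2)^2*(r - 4)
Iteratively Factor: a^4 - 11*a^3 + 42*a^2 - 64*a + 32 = (a - 1)*(a^3 - 10*a^2 + 32*a - 32) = (a - 2)*(a - 1)*(a^2 - 8*a + 16) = (a - 4)*(a - 2)*(a - 1)*(a - 4)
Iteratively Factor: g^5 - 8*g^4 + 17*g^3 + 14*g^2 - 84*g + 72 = (g - 2)*(g^4 - 6*g^3 + 5*g^2 + 24*g - 36) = (g - 3)*(g - 2)*(g^3 - 3*g^2 - 4*g + 12) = (g - 3)*(g - 2)^2*(g^2 - g - 6) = (g - 3)^2*(g - 2)^2*(g + 2)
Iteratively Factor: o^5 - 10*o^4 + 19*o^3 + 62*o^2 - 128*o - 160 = (o - 5)*(o^4 - 5*o^3 - 6*o^2 + 32*o + 32) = (o - 5)*(o + 1)*(o^3 - 6*o^2 + 32) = (o - 5)*(o - 4)*(o + 1)*(o^2 - 2*o - 8) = (o - 5)*(o - 4)^2*(o + 1)*(o + 2)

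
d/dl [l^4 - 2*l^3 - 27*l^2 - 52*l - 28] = 4*l^3 - 6*l^2 - 54*l - 52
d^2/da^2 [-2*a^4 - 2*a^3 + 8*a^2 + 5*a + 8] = -24*a^2 - 12*a + 16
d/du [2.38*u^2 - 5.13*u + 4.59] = 4.76*u - 5.13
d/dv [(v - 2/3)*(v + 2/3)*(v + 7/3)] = 3*v^2 + 14*v/3 - 4/9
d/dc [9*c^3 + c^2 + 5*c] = 27*c^2 + 2*c + 5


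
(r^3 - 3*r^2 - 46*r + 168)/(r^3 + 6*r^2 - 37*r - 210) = (r - 4)/(r + 5)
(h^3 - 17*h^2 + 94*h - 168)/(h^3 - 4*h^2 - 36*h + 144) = (h - 7)/(h + 6)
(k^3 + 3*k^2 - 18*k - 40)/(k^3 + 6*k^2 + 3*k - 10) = (k - 4)/(k - 1)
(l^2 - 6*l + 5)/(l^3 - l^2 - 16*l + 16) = (l - 5)/(l^2 - 16)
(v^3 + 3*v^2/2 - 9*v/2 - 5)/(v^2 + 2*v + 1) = (v^2 + v/2 - 5)/(v + 1)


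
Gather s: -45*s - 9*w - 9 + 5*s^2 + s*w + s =5*s^2 + s*(w - 44) - 9*w - 9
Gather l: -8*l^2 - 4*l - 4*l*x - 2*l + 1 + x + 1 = -8*l^2 + l*(-4*x - 6) + x + 2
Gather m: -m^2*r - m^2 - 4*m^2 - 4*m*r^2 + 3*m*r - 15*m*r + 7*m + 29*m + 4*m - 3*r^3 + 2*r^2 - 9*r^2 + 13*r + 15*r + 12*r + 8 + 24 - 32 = m^2*(-r - 5) + m*(-4*r^2 - 12*r + 40) - 3*r^3 - 7*r^2 + 40*r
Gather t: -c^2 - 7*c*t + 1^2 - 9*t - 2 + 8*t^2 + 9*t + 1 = -c^2 - 7*c*t + 8*t^2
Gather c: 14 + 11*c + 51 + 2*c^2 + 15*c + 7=2*c^2 + 26*c + 72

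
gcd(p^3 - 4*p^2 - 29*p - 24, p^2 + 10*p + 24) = 1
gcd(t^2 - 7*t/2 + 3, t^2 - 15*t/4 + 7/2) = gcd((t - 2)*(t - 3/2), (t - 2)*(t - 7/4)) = t - 2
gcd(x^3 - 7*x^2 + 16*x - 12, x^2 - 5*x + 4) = 1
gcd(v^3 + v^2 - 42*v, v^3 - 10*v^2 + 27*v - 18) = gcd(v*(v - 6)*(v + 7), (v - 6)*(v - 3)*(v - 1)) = v - 6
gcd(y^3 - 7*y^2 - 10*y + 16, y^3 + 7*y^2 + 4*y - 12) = y^2 + y - 2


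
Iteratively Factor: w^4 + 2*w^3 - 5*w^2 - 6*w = (w - 2)*(w^3 + 4*w^2 + 3*w) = w*(w - 2)*(w^2 + 4*w + 3) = w*(w - 2)*(w + 1)*(w + 3)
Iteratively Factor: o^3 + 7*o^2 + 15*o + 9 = (o + 3)*(o^2 + 4*o + 3) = (o + 1)*(o + 3)*(o + 3)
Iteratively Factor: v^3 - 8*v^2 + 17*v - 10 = (v - 1)*(v^2 - 7*v + 10) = (v - 5)*(v - 1)*(v - 2)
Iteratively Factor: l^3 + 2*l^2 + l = (l + 1)*(l^2 + l) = l*(l + 1)*(l + 1)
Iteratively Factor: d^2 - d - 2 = (d - 2)*(d + 1)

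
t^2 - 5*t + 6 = (t - 3)*(t - 2)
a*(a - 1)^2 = a^3 - 2*a^2 + a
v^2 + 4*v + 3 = (v + 1)*(v + 3)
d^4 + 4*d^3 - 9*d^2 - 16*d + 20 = (d - 2)*(d - 1)*(d + 2)*(d + 5)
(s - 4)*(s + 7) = s^2 + 3*s - 28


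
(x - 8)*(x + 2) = x^2 - 6*x - 16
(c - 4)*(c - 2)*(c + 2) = c^3 - 4*c^2 - 4*c + 16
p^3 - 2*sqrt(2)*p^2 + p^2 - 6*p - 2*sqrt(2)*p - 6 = (p + 1)*(p - 3*sqrt(2))*(p + sqrt(2))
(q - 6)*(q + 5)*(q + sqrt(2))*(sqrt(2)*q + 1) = sqrt(2)*q^4 - sqrt(2)*q^3 + 3*q^3 - 29*sqrt(2)*q^2 - 3*q^2 - 90*q - sqrt(2)*q - 30*sqrt(2)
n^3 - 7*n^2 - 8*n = n*(n - 8)*(n + 1)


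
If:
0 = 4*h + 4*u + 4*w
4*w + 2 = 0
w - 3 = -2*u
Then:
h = -5/4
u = 7/4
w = -1/2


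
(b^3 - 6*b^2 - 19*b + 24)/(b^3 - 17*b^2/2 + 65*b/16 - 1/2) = 16*(b^2 + 2*b - 3)/(16*b^2 - 8*b + 1)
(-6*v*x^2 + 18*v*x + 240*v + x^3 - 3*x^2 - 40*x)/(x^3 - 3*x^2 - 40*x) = (-6*v + x)/x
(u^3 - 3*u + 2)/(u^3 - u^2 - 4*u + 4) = (u - 1)/(u - 2)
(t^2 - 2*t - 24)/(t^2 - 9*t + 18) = (t + 4)/(t - 3)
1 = 1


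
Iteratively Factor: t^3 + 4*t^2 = (t)*(t^2 + 4*t) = t^2*(t + 4)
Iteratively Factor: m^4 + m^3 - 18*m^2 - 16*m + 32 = (m - 4)*(m^3 + 5*m^2 + 2*m - 8) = (m - 4)*(m + 4)*(m^2 + m - 2) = (m - 4)*(m + 2)*(m + 4)*(m - 1)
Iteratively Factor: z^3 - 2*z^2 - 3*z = (z - 3)*(z^2 + z) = z*(z - 3)*(z + 1)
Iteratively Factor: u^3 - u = (u)*(u^2 - 1) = u*(u + 1)*(u - 1)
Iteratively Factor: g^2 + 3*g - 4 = (g - 1)*(g + 4)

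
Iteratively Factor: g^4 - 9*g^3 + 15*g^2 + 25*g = (g)*(g^3 - 9*g^2 + 15*g + 25) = g*(g - 5)*(g^2 - 4*g - 5) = g*(g - 5)*(g + 1)*(g - 5)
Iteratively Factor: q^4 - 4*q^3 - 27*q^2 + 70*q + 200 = (q - 5)*(q^3 + q^2 - 22*q - 40) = (q - 5)*(q + 2)*(q^2 - q - 20) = (q - 5)*(q + 2)*(q + 4)*(q - 5)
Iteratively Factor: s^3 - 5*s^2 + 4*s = (s - 4)*(s^2 - s) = s*(s - 4)*(s - 1)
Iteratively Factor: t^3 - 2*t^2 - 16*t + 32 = (t - 4)*(t^2 + 2*t - 8) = (t - 4)*(t + 4)*(t - 2)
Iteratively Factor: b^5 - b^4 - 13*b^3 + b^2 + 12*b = (b - 1)*(b^4 - 13*b^2 - 12*b) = (b - 1)*(b + 3)*(b^3 - 3*b^2 - 4*b) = (b - 4)*(b - 1)*(b + 3)*(b^2 + b) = b*(b - 4)*(b - 1)*(b + 3)*(b + 1)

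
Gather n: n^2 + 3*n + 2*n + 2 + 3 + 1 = n^2 + 5*n + 6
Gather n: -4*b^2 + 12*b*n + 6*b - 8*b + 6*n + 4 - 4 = -4*b^2 - 2*b + n*(12*b + 6)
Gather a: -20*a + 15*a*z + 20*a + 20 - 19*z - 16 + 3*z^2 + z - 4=15*a*z + 3*z^2 - 18*z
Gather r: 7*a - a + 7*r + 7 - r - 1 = 6*a + 6*r + 6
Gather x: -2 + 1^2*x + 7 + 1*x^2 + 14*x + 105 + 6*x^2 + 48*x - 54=7*x^2 + 63*x + 56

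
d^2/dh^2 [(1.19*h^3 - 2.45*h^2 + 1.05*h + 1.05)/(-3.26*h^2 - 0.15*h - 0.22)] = (1.4210854715202e-14*h^5 - 2.8421709430404e-14*h^4 - 23.060674*h^3 - 77.73234*h^2 + 1.092084*h + 1.76533)/(34.645976*h^6 + 4.78242*h^5 + 7.234266*h^4 + 0.648855*h^3 + 0.488202*h^2 + 0.02178*h + 0.010648)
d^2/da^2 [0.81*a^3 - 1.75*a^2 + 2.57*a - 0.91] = 4.86*a - 3.5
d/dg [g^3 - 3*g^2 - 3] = 3*g*(g - 2)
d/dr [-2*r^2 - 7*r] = -4*r - 7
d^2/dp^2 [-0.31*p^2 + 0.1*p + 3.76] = -0.620000000000000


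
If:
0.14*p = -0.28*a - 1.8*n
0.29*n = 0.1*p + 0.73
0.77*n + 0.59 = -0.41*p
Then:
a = -6.01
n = 1.23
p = -3.74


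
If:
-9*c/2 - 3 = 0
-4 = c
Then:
No Solution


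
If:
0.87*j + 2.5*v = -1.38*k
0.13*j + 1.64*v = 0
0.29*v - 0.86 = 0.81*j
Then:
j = -1.03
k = 0.50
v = 0.08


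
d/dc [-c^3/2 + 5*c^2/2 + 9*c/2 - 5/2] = -3*c^2/2 + 5*c + 9/2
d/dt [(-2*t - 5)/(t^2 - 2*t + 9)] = 2*(t^2 + 5*t - 14)/(t^4 - 4*t^3 + 22*t^2 - 36*t + 81)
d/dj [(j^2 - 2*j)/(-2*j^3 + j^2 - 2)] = 2*(j^2*(j - 2)*(3*j - 1) + (1 - j)*(2*j^3 - j^2 + 2))/(2*j^3 - j^2 + 2)^2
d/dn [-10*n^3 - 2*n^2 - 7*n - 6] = -30*n^2 - 4*n - 7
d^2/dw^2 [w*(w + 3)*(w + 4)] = 6*w + 14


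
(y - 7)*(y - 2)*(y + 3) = y^3 - 6*y^2 - 13*y + 42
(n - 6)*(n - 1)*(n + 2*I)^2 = n^4 - 7*n^3 + 4*I*n^3 + 2*n^2 - 28*I*n^2 + 28*n + 24*I*n - 24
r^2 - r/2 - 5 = (r - 5/2)*(r + 2)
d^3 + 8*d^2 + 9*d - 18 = (d - 1)*(d + 3)*(d + 6)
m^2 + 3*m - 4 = (m - 1)*(m + 4)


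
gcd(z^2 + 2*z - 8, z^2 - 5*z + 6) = z - 2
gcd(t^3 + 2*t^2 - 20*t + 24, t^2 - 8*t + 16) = 1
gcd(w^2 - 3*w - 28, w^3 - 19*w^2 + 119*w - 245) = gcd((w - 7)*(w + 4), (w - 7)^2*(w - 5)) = w - 7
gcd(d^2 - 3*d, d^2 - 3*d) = d^2 - 3*d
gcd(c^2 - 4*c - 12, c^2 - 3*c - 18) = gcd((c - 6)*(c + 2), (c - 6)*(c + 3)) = c - 6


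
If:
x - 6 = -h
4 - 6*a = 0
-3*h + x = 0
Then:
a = 2/3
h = 3/2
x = 9/2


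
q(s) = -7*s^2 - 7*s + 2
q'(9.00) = -133.00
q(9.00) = -628.00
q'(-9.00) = 119.00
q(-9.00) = -502.00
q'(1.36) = -26.04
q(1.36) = -20.47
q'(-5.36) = 68.04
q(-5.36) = -161.59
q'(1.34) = -25.76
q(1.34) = -19.95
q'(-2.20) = 23.80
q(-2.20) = -16.48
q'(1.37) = -26.18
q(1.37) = -20.73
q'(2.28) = -38.92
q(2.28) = -50.35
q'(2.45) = -41.30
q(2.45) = -57.17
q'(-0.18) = -4.48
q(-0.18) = 3.03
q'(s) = -14*s - 7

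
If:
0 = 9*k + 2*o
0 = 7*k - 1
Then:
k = 1/7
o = -9/14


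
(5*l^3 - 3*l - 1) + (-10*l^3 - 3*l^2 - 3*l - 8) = -5*l^3 - 3*l^2 - 6*l - 9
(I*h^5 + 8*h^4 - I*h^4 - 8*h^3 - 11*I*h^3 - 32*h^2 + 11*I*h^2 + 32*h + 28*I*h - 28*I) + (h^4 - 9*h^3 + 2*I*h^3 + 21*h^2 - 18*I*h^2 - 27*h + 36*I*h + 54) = I*h^5 + 9*h^4 - I*h^4 - 17*h^3 - 9*I*h^3 - 11*h^2 - 7*I*h^2 + 5*h + 64*I*h + 54 - 28*I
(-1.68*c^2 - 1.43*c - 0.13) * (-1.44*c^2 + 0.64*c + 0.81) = 2.4192*c^4 + 0.984*c^3 - 2.0888*c^2 - 1.2415*c - 0.1053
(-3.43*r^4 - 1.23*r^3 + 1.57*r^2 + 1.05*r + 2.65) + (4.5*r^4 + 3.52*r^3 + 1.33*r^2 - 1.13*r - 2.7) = 1.07*r^4 + 2.29*r^3 + 2.9*r^2 - 0.0799999999999998*r - 0.0500000000000003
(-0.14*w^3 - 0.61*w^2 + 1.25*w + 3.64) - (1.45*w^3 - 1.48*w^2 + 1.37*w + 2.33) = -1.59*w^3 + 0.87*w^2 - 0.12*w + 1.31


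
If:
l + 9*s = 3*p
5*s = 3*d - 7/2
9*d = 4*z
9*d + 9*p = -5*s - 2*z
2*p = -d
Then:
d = 7/24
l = 343/80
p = -7/48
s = -21/40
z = 21/32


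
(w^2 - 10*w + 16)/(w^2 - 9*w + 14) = (w - 8)/(w - 7)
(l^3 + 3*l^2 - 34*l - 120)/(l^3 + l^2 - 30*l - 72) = (l + 5)/(l + 3)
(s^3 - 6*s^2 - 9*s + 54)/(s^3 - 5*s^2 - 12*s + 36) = (s - 3)/(s - 2)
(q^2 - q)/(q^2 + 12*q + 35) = q*(q - 1)/(q^2 + 12*q + 35)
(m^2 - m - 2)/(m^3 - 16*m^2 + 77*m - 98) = (m + 1)/(m^2 - 14*m + 49)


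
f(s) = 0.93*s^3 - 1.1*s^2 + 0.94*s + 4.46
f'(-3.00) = 32.65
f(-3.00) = -33.37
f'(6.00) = 88.18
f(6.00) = 171.38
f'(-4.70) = 72.91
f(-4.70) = -120.81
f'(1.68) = 5.12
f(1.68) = 7.34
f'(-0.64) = 3.49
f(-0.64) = 3.16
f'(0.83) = 1.04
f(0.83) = 5.01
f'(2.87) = 17.61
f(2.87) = 20.08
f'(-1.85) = 14.56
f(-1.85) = -6.93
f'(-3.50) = 42.82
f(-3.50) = -52.18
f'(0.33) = 0.52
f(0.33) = 4.68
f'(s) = 2.79*s^2 - 2.2*s + 0.94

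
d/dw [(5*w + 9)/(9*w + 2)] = -71/(9*w + 2)^2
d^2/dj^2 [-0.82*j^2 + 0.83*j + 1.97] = -1.64000000000000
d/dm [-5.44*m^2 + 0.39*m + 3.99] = 0.39 - 10.88*m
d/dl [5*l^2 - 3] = 10*l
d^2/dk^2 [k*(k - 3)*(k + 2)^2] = 12*k^2 + 6*k - 16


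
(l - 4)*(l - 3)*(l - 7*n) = l^3 - 7*l^2*n - 7*l^2 + 49*l*n + 12*l - 84*n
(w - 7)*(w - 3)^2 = w^3 - 13*w^2 + 51*w - 63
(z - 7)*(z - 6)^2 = z^3 - 19*z^2 + 120*z - 252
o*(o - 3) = o^2 - 3*o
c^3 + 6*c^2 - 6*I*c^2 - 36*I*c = c*(c + 6)*(c - 6*I)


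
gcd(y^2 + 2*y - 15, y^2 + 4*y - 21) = y - 3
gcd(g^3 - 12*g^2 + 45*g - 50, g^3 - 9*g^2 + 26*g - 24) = g - 2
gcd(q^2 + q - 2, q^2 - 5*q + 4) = q - 1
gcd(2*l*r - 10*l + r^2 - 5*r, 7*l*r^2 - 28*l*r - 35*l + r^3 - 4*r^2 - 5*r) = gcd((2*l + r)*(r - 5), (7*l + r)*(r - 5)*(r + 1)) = r - 5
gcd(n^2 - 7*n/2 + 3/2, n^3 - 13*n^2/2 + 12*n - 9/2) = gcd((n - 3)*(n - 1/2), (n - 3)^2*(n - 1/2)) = n^2 - 7*n/2 + 3/2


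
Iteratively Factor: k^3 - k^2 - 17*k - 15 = (k + 1)*(k^2 - 2*k - 15) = (k - 5)*(k + 1)*(k + 3)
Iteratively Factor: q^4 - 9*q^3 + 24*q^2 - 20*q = (q - 5)*(q^3 - 4*q^2 + 4*q) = (q - 5)*(q - 2)*(q^2 - 2*q) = (q - 5)*(q - 2)^2*(q)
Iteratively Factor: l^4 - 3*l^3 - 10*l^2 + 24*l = (l - 2)*(l^3 - l^2 - 12*l) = (l - 4)*(l - 2)*(l^2 + 3*l) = (l - 4)*(l - 2)*(l + 3)*(l)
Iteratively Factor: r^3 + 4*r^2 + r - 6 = (r + 3)*(r^2 + r - 2) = (r + 2)*(r + 3)*(r - 1)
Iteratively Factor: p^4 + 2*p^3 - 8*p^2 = (p)*(p^3 + 2*p^2 - 8*p) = p*(p + 4)*(p^2 - 2*p) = p^2*(p + 4)*(p - 2)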